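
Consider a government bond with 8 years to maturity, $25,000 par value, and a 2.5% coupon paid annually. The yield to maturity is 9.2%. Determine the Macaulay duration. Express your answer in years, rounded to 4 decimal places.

7.1397 years

Periodic yield y = 0.092. Discount each cash flow and weight by its year:
  t   CF        PV=CF/(1+0.092)^t    t·PV
  1       625.00       572.3443       572.3443
  2       625.00       524.1248     1,048.2497
  3       625.00       479.9678     1,439.9034
  4       625.00       439.5310     1,758.1238
  5       625.00       402.5009     2,012.5044
  6       625.00       368.5905     2,211.5433
  7       625.00       337.5371     2,362.7599
  8    25,625.00    12,673.0972   101,384.7779
  Σ                 15,797.6937   112,790.2066
Price P = Σ PV = 15,797.6937.
Macaulay duration = Σ(t·PV) / P = 112,790.2066 / 15,797.6937 = 7.13966 years.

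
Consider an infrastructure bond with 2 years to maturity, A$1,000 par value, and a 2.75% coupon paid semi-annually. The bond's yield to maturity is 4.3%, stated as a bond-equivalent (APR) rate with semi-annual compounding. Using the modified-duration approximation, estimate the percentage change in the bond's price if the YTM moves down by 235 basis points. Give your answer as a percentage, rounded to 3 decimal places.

+4.507%

Periodic yield y = 0.0215. Modified duration first:
  t   CF        PV=CF/(1+0.0215)^t    t·PV
  1        13.75        13.4606        13.4606
  2        13.75        13.1773        26.3546
  3        13.75        12.8999        38.6998
  4     1,013.75       931.0594     3,724.2376
  Σ                    970.5972     3,802.7525
P = 970.5972; D_Mac = 3.91795 half-year periods = 1.95898 yrs; D_mod = 1.95898/(1+0.0215) = 1.91774 yrs.
ΔP/P ≈ -D_mod · Δy = -1.91774 × (-0.0235) = +0.045067 = +4.5067%.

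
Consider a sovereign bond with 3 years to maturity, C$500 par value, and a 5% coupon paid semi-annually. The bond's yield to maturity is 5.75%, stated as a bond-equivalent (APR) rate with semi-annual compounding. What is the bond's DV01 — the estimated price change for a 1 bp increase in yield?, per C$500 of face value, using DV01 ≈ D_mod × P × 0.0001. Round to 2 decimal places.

Periodic yield y = 0.02875.
  t   CF        PV=CF/(1+0.02875)^t    t·PV
  1        12.50        12.1507        12.1507
  2        12.50        11.8111        23.6222
  3        12.50        11.4810        34.4431
  4        12.50        11.1602        44.6407
  5        12.50        10.8483        54.2414
  6       512.50       432.3493     2,594.0959
  Σ                    489.8005     2,763.1939
P = 489.8005; D_Mac = 5.64147 half-year periods = 2.82073 yrs; D_mod = 2.74190 yrs.
DV01 ≈ 2.74190 × 489.8005 × 0.0001 = 0.134299.

C$0.13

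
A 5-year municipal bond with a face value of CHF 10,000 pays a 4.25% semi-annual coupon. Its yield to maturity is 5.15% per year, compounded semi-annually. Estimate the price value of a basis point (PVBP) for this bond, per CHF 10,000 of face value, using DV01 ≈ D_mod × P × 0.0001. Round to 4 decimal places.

Periodic yield y = 0.02575.
  t   CF        PV=CF/(1+0.02575)^t    t·PV
  1       212.50       207.1655       207.1655
  2       212.50       201.9649       403.9298
  3       212.50       196.8949       590.6846
  4       212.50       191.9521       767.8083
  5       212.50       187.1334       935.6670
  6       212.50       182.4357     1,094.6141
  7       212.50       177.8559     1,244.9912
  8       212.50       173.3911     1,387.1286
  9       212.50       169.0383     1,521.3450
  10   10,212.50     7,919.8474    79,198.4739
  Σ                  9,607.6791    87,351.8080
P = 9,607.6791; D_Mac = 9.09187 half-year periods = 4.54594 yrs; D_mod = 4.43182 yrs.
DV01 ≈ 4.43182 × 9,607.6791 × 0.0001 = 4.257948.

CHF 4.2579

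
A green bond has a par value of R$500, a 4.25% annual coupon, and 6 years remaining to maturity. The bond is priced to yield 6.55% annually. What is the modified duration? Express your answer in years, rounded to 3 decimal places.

5.049 years

Periodic yield y = 0.0655. First find Macaulay duration:
  t   CF        PV=CF/(1+0.0655)^t    t·PV
  1        21.25        19.9437        19.9437
  2        21.25        18.7177        37.4354
  3        21.25        17.5670        52.7011
  4        21.25        16.4871        65.9485
  5        21.25        15.4736        77.3681
  6       521.25       356.2258     2,137.3547
  Σ                    444.4149     2,390.7514
P = 444.4149; Macaulay duration = 2,390.7514 / 444.4149 = 5.37955 years.
Modified duration = D_Mac / (1 + y) = 5.37955 / 1.0655 = 5.04885 years.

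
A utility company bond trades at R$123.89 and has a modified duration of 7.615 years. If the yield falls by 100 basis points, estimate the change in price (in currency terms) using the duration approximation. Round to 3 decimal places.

+R$9.434

Duration approximation: ΔP/P ≈ -D_mod · Δy = -7.615 × (-0.01) = +0.076150.
ΔP ≈ 123.89 × (+0.076150) = +9.4342235.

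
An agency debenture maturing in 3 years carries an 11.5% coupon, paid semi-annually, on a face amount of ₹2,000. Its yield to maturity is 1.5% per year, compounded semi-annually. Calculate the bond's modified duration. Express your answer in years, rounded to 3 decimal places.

2.652 years

Periodic yield y = 0.0075. First find Macaulay duration:
  t   CF        PV=CF/(1+0.0075)^t    t·PV
  1       115.00       114.1439       114.1439
  2       115.00       113.2942       226.5884
  3       115.00       112.4508       337.3525
  4       115.00       111.6137       446.4549
  5       115.00       110.7829       553.9143
  6     2,115.00     2,022.2742    12,133.6452
  Σ                  2,584.5598    13,812.0993
P = 2,584.5598; Macaulay duration = 13,812.0993 / 2,584.5598 = 5.34408 half-year periods = 2.67204 years.
Modified duration = D_Mac / (1 + y) = 2.67204 / 1.0075 = 2.65215 years.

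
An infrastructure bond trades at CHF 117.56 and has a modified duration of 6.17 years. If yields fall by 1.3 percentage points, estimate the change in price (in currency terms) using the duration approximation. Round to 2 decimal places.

Duration approximation: ΔP/P ≈ -D_mod · Δy = -6.17 × (-0.013) = +0.080210.
ΔP ≈ 117.56 × (+0.080210) = +9.4294876.

+CHF 9.43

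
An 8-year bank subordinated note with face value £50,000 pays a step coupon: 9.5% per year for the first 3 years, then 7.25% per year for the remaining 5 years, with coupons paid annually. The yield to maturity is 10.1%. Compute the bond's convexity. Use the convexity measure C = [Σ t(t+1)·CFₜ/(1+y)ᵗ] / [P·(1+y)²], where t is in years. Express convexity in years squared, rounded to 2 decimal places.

39.56

With y = 0.101:
  t   CF        PV=CF/(1+0.101)^t    t·PV        t(t+1)·PV
  1     4,750.00     4,314.2598     4,314.2598       8,628.5195
  2     4,750.00     3,918.4921     7,836.9841      23,510.9524
  3     4,750.00     3,559.0300    10,677.0901      42,708.3604
  4     3,625.00     2,466.9408     9,867.7634      49,338.8168
  5     3,625.00     2,240.6365    11,203.1827      67,219.0965
  6     3,625.00     2,035.0922    12,210.5534      85,473.8738
  7     3,625.00     1,848.4035    12,938.8244     103,510.5950
  8    53,625.00    24,835.2624   198,682.0994   1,788,138.8947
  Σ                 45,218.1174   267,730.7573   2,168,529.1092
P = 45,218.1174.
Convexity = Σ t(t+1)·PV / [P·(1+y)²] = 2,168,529.1092 / (45,218.1174 × 1.212201) = 39.56199.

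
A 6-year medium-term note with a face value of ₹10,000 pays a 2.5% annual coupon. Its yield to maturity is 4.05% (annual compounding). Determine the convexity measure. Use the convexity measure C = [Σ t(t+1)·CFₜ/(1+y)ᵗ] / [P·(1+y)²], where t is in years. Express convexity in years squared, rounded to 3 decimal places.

With y = 0.0405:
  t   CF        PV=CF/(1+0.0405)^t    t·PV        t(t+1)·PV
  1       250.00       240.2691       240.2691         480.5382
  2       250.00       230.9170       461.8339       1,385.5018
  3       250.00       221.9288       665.7865       2,663.1462
  4       250.00       213.2906       853.1623       4,265.8116
  5       250.00       204.9885     1,024.9427       6,149.6563
  6    10,250.00     8,077.3957    48,464.3741     339,250.6188
  Σ                  9,188.7897    51,710.3687     354,195.2728
P = 9,188.7897.
Convexity = Σ t(t+1)·PV / [P·(1+y)²] = 354,195.2728 / (9,188.7897 × 1.082640) = 35.60412.

35.604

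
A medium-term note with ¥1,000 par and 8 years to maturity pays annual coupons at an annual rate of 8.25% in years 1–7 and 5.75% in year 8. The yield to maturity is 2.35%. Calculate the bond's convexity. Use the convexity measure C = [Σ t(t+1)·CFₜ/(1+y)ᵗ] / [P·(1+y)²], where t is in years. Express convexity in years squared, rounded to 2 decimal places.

51.25

With y = 0.0235:
  t   CF        PV=CF/(1+0.0235)^t    t·PV        t(t+1)·PV
  1        82.50        80.6058        80.6058         161.2115
  2        82.50        78.7550       157.5100         472.5301
  3        82.50        76.9468       230.8403         923.3613
  4        82.50        75.1800       300.7202       1,503.6008
  5        82.50        73.4539       367.2694       2,203.6163
  6        82.50        71.7673       430.6041       3,014.2284
  7        82.50        70.1195       490.8367       3,926.6939
  8     1,057.50       878.1680     7,025.3439      63,228.0949
  Σ                  1,404.9963     9,083.7303      75,433.3372
P = 1,404.9963.
Convexity = Σ t(t+1)·PV / [P·(1+y)²] = 75,433.3372 / (1,404.9963 × 1.047552) = 51.25219.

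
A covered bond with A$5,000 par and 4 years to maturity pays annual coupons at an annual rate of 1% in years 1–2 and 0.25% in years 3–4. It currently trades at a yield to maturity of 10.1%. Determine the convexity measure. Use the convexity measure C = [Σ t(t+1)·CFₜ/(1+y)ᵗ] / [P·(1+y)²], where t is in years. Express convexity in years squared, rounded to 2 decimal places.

With y = 0.101:
  t   CF        PV=CF/(1+0.101)^t    t·PV        t(t+1)·PV
  1        50.00        45.4133        45.4133          90.8265
  2        50.00        41.2473        82.4946         247.4837
  3        12.50         9.3659        28.0976         112.3904
  4     5,012.50     3,411.1837    13,644.7349      68,223.6743
  Σ                  3,507.2101    13,800.7403      68,674.3750
P = 3,507.2101.
Convexity = Σ t(t+1)·PV / [P·(1+y)²] = 68,674.3750 / (3,507.2101 × 1.212201) = 16.15319.

16.15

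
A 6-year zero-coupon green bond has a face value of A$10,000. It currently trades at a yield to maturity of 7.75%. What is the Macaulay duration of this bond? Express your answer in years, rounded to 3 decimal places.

A zero-coupon bond has a single cash flow at maturity, so its Macaulay duration equals its maturity: 6 years.

6.000 years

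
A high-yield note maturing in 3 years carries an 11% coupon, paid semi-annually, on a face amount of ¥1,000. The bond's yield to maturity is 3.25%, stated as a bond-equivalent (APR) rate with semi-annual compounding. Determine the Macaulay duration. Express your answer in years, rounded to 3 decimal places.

2.674 years

Periodic yield y = 0.01625. Discount each cash flow and weight by its period:
  t   CF        PV=CF/(1+0.01625)^t    t·PV
  1        55.00        54.1205        54.1205
  2        55.00        53.2551       106.5103
  3        55.00        52.4036       157.2108
  4        55.00        51.5656       206.2626
  5        55.00        50.7411       253.7055
  6     1,055.00       957.7433     5,746.4596
  Σ                  1,219.8293     6,524.2693
Price P = Σ PV = 1,219.8293.
Macaulay duration = Σ(t·PV) / P = 6,524.2693 / 1,219.8293 = 5.34851 half-year periods.
In years: 5.34851 / 2 = 2.67426 years.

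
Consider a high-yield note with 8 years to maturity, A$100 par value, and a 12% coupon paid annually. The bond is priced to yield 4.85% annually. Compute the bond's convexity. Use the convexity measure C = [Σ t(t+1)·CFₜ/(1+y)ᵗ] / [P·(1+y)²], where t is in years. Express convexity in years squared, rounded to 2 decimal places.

With y = 0.0485:
  t   CF        PV=CF/(1+0.0485)^t    t·PV        t(t+1)·PV
  1        12.00        11.4449        11.4449          22.8898
  2        12.00        10.9155        21.8310          65.4931
  3        12.00        10.4106        31.2318         124.9273
  4        12.00         9.9290        39.7162         198.5809
  5        12.00         9.4698        47.3488         284.0929
  6        12.00         9.0317        54.1903         379.3324
  7        12.00         8.6139        60.2976         482.3810
  8       112.00        76.6780       613.4237       5,520.8130
  Σ                    146.4935       879.4844       7,078.5105
P = 146.4935.
Convexity = Σ t(t+1)·PV / [P·(1+y)²] = 7,078.5105 / (146.4935 × 1.099352) = 43.95282.

43.95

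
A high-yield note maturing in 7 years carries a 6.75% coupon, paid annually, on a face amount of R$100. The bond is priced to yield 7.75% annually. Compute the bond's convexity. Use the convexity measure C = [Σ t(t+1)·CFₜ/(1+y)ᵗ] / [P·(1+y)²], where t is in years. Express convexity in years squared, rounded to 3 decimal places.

With y = 0.0775:
  t   CF        PV=CF/(1+0.0775)^t    t·PV        t(t+1)·PV
  1         6.75         6.2645         6.2645          12.5290
  2         6.75         5.8139        11.6278          34.8835
  3         6.75         5.3958        16.1873          64.7490
  4         6.75         5.0077        20.0306         100.1532
  5         6.75         4.6475        23.2374         139.4244
  6         6.75         4.3132        25.8792         181.1546
  7       106.75        63.3063       443.1441       3,545.1528
  Σ                     94.7488       546.3710       4,078.0465
P = 94.7488.
Convexity = Σ t(t+1)·PV / [P·(1+y)²] = 4,078.0465 / (94.7488 × 1.161006) = 37.07181.

37.072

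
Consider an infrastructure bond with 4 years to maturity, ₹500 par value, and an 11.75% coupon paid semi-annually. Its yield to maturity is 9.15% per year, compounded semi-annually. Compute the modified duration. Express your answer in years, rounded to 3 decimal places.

3.190 years

Periodic yield y = 0.04575. First find Macaulay duration:
  t   CF        PV=CF/(1+0.04575)^t    t·PV
  1       29.375        28.0899        28.0899
  2       29.375        26.8610        53.7220
  3       29.375        25.6859        77.0576
  4       29.375        24.5622        98.2486
  5       29.375        23.4876       117.4380
  6       29.375        22.4600       134.7603
  7       29.375        21.4775       150.3422
  8      529.375       370.1182     2,960.9456
  Σ                    542.7422     3,620.6041
P = 542.7422; Macaulay duration = 3,620.6041 / 542.7422 = 6.67095 half-year periods = 3.33547 years.
Modified duration = D_Mac / (1 + y) = 3.33547 / 1.04575 = 3.18955 years.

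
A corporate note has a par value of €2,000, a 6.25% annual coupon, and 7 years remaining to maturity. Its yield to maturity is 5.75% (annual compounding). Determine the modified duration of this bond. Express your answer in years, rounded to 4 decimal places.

5.5759 years

Periodic yield y = 0.0575. First find Macaulay duration:
  t   CF        PV=CF/(1+0.0575)^t    t·PV
  1       125.00       118.2033       118.2033
  2       125.00       111.7762       223.5524
  3       125.00       105.6985       317.0955
  4       125.00        99.9513       399.8053
  5       125.00        94.5166       472.5830
  6       125.00        89.3774       536.2644
  7     2,125.00     1,436.7999    10,057.5996
  Σ                  2,056.3233    12,125.1036
P = 2,056.3233; Macaulay duration = 12,125.1036 / 2,056.3233 = 5.89650 years.
Modified duration = D_Mac / (1 + y) = 5.89650 / 1.0575 = 5.57588 years.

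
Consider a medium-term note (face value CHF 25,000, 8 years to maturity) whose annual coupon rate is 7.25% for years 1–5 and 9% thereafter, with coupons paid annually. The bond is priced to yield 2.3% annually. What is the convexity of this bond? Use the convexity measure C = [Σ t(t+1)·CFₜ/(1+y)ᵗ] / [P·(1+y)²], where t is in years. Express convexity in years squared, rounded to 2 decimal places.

With y = 0.023:
  t   CF        PV=CF/(1+0.023)^t    t·PV        t(t+1)·PV
  1     1,812.50     1,771.7498     1,771.7498       3,543.4995
  2     1,812.50     1,731.9157     3,463.8314      10,391.4942
  3     1,812.50     1,692.9772     5,078.9317      20,315.7266
  4     1,812.50     1,654.9142     6,619.6568      33,098.2838
  5     1,812.50     1,617.7069     8,088.5347      48,531.2080
  6     2,250.00     1,963.0380    11,778.2282      82,447.5977
  7     2,250.00     1,918.9033    13,432.3229     107,458.5829
  8    27,250.00    22,717.5471   181,740.3767   1,635,663.3903
  Σ                 35,068.7522   231,973.6321   1,941,449.7831
P = 35,068.7522.
Convexity = Σ t(t+1)·PV / [P·(1+y)²] = 1,941,449.7831 / (35,068.7522 × 1.046529) = 52.89987.

52.90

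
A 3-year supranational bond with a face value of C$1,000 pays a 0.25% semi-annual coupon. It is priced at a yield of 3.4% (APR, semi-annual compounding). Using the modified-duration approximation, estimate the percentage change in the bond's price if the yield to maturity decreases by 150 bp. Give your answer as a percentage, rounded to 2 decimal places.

Periodic yield y = 0.017. Modified duration first:
  t   CF        PV=CF/(1+0.017)^t    t·PV
  1         1.25         1.2291         1.2291
  2         1.25         1.2086         2.4171
  3         1.25         1.1884         3.5651
  4         1.25         1.1685         4.6740
  5         1.25         1.1490         5.7448
  6     1,001.25       904.9338     5,429.6028
  Σ                    910.8773     5,447.2329
P = 910.8773; D_Mac = 5.98021 half-year periods = 2.99010 yrs; D_mod = 2.99010/(1+0.017) = 2.94012 yrs.
ΔP/P ≈ -D_mod · Δy = -2.94012 × (-0.015) = +0.044102 = +4.4102%.

+4.41%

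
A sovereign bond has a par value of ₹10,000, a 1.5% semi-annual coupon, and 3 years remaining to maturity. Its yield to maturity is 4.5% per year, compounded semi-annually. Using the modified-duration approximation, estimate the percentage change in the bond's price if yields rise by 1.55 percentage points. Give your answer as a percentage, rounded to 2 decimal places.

Periodic yield y = 0.0225. Modified duration first:
  t   CF        PV=CF/(1+0.0225)^t    t·PV
  1        75.00        73.3496        73.3496
  2        75.00        71.7356       143.4712
  3        75.00        70.1570       210.4711
  4        75.00        68.6133       274.4530
  5        75.00        67.1034       335.5171
  6    10,075.00     8,815.8695    52,895.2172
  Σ                  9,166.8285    53,932.4793
P = 9,166.8285; D_Mac = 5.88344 half-year periods = 2.94172 yrs; D_mod = 2.94172/(1+0.0225) = 2.87699 yrs.
ΔP/P ≈ -D_mod · Δy = -2.87699 × (+0.0155) = -0.044593 = -4.4593%.

-4.46%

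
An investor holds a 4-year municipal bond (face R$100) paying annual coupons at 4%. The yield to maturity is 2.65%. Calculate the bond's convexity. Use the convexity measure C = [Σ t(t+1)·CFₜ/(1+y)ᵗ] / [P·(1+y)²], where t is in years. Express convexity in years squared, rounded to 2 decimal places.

With y = 0.0265:
  t   CF        PV=CF/(1+0.0265)^t    t·PV        t(t+1)·PV
  1         4.00         3.8967         3.8967           7.7935
  2         4.00         3.7961         7.5923          22.7768
  3         4.00         3.6981        11.0944          44.3777
  4       104.00        93.6694       374.6774       1,873.3871
  Σ                    105.0604       397.2608       1,948.3350
P = 105.0604.
Convexity = Σ t(t+1)·PV / [P·(1+y)²] = 1,948.3350 / (105.0604 × 1.053702) = 17.59976.

17.60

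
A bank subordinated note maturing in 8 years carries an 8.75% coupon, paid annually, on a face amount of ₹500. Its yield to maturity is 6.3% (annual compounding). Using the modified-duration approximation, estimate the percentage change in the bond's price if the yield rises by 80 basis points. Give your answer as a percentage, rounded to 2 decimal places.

-4.68%

Periodic yield y = 0.063. Modified duration first:
  t   CF        PV=CF/(1+0.063)^t    t·PV
  1        43.75        41.1571        41.1571
  2        43.75        38.7179        77.4358
  3        43.75        36.4232       109.2696
  4        43.75        34.2645       137.0582
  5        43.75        32.2338       161.1691
  6        43.75        30.3234       181.9406
  7        43.75        28.5263       199.6840
  8       543.75       333.5287     2,668.2293
  Σ                    575.1749     3,575.9437
P = 575.1749; D_Mac = 6.21714 yrs; D_mod = 6.21714/(1+0.063) = 5.84867 yrs.
ΔP/P ≈ -D_mod · Δy = -5.84867 × (+0.008) = -0.046789 = -4.6789%.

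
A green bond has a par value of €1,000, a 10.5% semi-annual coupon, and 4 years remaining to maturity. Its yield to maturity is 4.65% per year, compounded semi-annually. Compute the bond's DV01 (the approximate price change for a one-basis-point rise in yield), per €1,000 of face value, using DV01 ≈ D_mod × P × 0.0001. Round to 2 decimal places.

Periodic yield y = 0.02325.
  t   CF        PV=CF/(1+0.02325)^t    t·PV
  1        52.50        51.3071        51.3071
  2        52.50        50.1413       100.2826
  3        52.50        49.0020       147.0061
  4        52.50        47.8886       191.5545
  5        52.50        46.8005       234.0025
  6        52.50        45.7371       274.4227
  7        52.50        44.6979       312.8852
  8     1,052.50       875.7257     7,005.8053
  Σ                  1,211.3003     8,317.2661
P = 1,211.3003; D_Mac = 6.86640 half-year periods = 3.43320 yrs; D_mod = 3.35519 yrs.
DV01 ≈ 3.35519 × 1,211.3003 × 0.0001 = 0.406414.

€0.41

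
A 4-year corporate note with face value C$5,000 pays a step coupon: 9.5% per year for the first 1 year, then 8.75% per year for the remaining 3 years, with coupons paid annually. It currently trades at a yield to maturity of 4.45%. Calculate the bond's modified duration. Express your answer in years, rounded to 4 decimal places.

3.4092 years

Periodic yield y = 0.0445. First find Macaulay duration:
  t   CF        PV=CF/(1+0.0445)^t    t·PV
  1       475.00       454.7630       454.7630
  2       437.50       401.0155       802.0310
  3       437.50       383.9306     1,151.7918
  4     5,437.50     4,568.4144    18,273.6576
  Σ                  5,808.1236    20,682.2435
P = 5,808.1236; Macaulay duration = 20,682.2435 / 5,808.1236 = 3.56092 years.
Modified duration = D_Mac / (1 + y) = 3.56092 / 1.0445 = 3.40921 years.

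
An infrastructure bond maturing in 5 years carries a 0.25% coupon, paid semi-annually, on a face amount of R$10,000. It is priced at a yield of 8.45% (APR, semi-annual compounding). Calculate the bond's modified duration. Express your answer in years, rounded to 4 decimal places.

4.7626 years

Periodic yield y = 0.04225. First find Macaulay duration:
  t   CF        PV=CF/(1+0.04225)^t    t·PV
  1        12.50        11.9933        11.9933
  2        12.50        11.5071        23.0142
  3        12.50        11.0406        33.1219
  4        12.50        10.5931        42.3723
  5        12.50        10.1637        50.8183
  6        12.50         9.7517        58.5100
  7        12.50         9.3564        65.4945
  8        12.50         8.9771        71.8166
  9        12.50         8.6132        77.5185
  10   10,012.50     6,619.4742    66,194.7416
  Σ                  6,711.4702    66,629.4012
P = 6,711.4702; Macaulay duration = 66,629.4012 / 6,711.4702 = 9.92769 half-year periods = 4.96385 years.
Modified duration = D_Mac / (1 + y) = 4.96385 / 1.04225 = 4.76262 years.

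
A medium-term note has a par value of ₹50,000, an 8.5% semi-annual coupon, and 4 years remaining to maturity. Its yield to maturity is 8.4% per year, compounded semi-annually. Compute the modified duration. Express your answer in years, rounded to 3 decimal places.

3.334 years

Periodic yield y = 0.042. First find Macaulay duration:
  t   CF        PV=CF/(1+0.042)^t    t·PV
  1     2,125.00     2,039.3474     2,039.3474
  2     2,125.00     1,957.1472     3,914.2945
  3     2,125.00     1,878.2603     5,634.7809
  4     2,125.00     1,802.5531     7,210.2123
  5     2,125.00     1,729.8974     8,649.4869
  6     2,125.00     1,660.1702     9,961.0214
  7     2,125.00     1,593.2536    11,152.7750
  8    52,125.00    37,506.3080   300,050.4644
  Σ                 50,166.9372   348,612.3826
P = 50,166.9372; Macaulay duration = 348,612.3826 / 50,166.9372 = 6.94905 half-year periods = 3.47452 years.
Modified duration = D_Mac / (1 + y) = 3.47452 / 1.042 = 3.33448 years.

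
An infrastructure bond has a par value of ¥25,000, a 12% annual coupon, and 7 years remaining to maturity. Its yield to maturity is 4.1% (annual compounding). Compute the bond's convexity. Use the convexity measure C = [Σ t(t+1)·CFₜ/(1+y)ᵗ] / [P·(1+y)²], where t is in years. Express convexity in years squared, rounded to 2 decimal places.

With y = 0.041:
  t   CF        PV=CF/(1+0.041)^t    t·PV        t(t+1)·PV
  1     3,000.00     2,881.8444     2,881.8444       5,763.6888
  2     3,000.00     2,768.3423     5,536.6847      16,610.0541
  3     3,000.00     2,659.3106     7,977.9318      31,911.7273
  4     3,000.00     2,554.5731    10,218.2924      51,091.4622
  5     3,000.00     2,453.9607    12,269.8036      73,618.8217
  6     3,000.00     2,357.3110    14,143.8658      99,007.0608
  7    28,000.00    21,135.0327   147,945.2291   1,183,561.8330
  Σ                 36,810.3749   200,973.6519   1,461,564.6479
P = 36,810.3749.
Convexity = Σ t(t+1)·PV / [P·(1+y)²] = 1,461,564.6479 / (36,810.3749 × 1.083681) = 36.63923.

36.64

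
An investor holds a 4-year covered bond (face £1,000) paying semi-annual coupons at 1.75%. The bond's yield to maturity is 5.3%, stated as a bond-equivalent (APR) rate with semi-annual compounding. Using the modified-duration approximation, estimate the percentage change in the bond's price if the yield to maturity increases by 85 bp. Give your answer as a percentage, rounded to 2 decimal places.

Periodic yield y = 0.0265. Modified duration first:
  t   CF        PV=CF/(1+0.0265)^t    t·PV
  1         8.75         8.5241         8.5241
  2         8.75         8.3041        16.6081
  3         8.75         8.0897        24.2690
  4         8.75         7.8808        31.5233
  5         8.75         7.6774        38.3869
  6         8.75         7.4792        44.8751
  7         8.75         7.2861        51.0027
  8     1,008.75       818.2988     6,546.3905
  Σ                    873.5402     6,761.5798
P = 873.5402; D_Mac = 7.74043 half-year periods = 3.87022 yrs; D_mod = 3.87022/(1+0.0265) = 3.77030 yrs.
ΔP/P ≈ -D_mod · Δy = -3.77030 × (+0.0085) = -0.032048 = -3.2048%.

-3.20%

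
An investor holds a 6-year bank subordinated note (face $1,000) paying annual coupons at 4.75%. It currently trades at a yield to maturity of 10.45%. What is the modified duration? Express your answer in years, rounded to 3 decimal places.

Periodic yield y = 0.1045. First find Macaulay duration:
  t   CF        PV=CF/(1+0.1045)^t    t·PV
  1        47.50        43.0059        43.0059
  2        47.50        38.9370        77.8739
  3        47.50        35.2530       105.7591
  4        47.50        31.9176       127.6705
  5        47.50        28.8978       144.4891
  6     1,047.50       576.9786     3,461.8716
  Σ                    754.9899     3,960.6702
P = 754.9899; Macaulay duration = 3,960.6702 / 754.9899 = 5.24599 years.
Modified duration = D_Mac / (1 + y) = 5.24599 / 1.1045 = 4.74965 years.

4.750 years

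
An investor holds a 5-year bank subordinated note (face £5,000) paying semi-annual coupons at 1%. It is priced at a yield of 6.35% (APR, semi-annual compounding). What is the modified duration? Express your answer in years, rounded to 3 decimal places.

4.720 years

Periodic yield y = 0.03175. First find Macaulay duration:
  t   CF        PV=CF/(1+0.03175)^t    t·PV
  1        25.00        24.2307        24.2307
  2        25.00        23.4850        46.9701
  3        25.00        22.7623        68.2870
  4        25.00        22.0619        88.2474
  5        25.00        21.3830       106.9148
  6        25.00        20.7249       124.3496
  7        25.00        20.0872       140.6102
  8        25.00        19.4690       155.7522
  9        25.00        18.8699       169.8291
  10    5,025.00     3,676.1336    36,761.3364
  Σ                  3,869.2075    37,686.5273
P = 3,869.2075; Macaulay duration = 37,686.5273 / 3,869.2075 = 9.74012 half-year periods = 4.87006 years.
Modified duration = D_Mac / (1 + y) = 4.87006 / 1.03175 = 4.72019 years.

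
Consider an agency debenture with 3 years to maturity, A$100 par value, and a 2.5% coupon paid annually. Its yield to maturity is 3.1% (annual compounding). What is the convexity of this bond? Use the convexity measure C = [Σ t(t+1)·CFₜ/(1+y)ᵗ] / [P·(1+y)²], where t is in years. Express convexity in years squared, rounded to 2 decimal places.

10.92

With y = 0.031:
  t   CF        PV=CF/(1+0.031)^t    t·PV        t(t+1)·PV
  1         2.50         2.4248         2.4248           4.8497
  2         2.50         2.3519         4.7038          14.1115
  3       102.50        93.5293       280.5880       1,122.3521
  Σ                     98.3061       287.7167       1,141.3133
P = 98.3061.
Convexity = Σ t(t+1)·PV / [P·(1+y)²] = 1,141.3133 / (98.3061 × 1.062961) = 10.92212.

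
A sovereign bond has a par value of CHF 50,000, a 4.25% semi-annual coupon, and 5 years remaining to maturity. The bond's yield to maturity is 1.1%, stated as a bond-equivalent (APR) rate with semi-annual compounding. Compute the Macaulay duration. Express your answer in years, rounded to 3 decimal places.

4.593 years

Periodic yield y = 0.0055. Discount each cash flow and weight by its period:
  t   CF        PV=CF/(1+0.0055)^t    t·PV
  1     1,062.50     1,056.6882     1,056.6882
  2     1,062.50     1,050.9082     2,101.8164
  3     1,062.50     1,045.1598     3,135.4795
  4     1,062.50     1,039.4429     4,157.7716
  5     1,062.50     1,033.7572     5,168.7862
  6     1,062.50     1,028.1027     6,168.6160
  7     1,062.50     1,022.4790     7,157.3533
  8     1,062.50     1,016.8862     8,135.0893
  9     1,062.50     1,011.3239     9,101.9150
  10   51,062.50    48,337.1816   483,371.8162
  Σ                 57,641.9298   529,555.3318
Price P = Σ PV = 57,641.9298.
Macaulay duration = Σ(t·PV) / P = 529,555.3318 / 57,641.9298 = 9.18698 half-year periods.
In years: 9.18698 / 2 = 4.59349 years.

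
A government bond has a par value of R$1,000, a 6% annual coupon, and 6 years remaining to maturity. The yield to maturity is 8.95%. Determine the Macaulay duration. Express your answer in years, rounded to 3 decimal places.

Periodic yield y = 0.0895. Discount each cash flow and weight by its year:
  t   CF        PV=CF/(1+0.0895)^t    t·PV
  1        60.00        55.0711        55.0711
  2        60.00        50.5472       101.0943
  3        60.00        46.3948       139.1845
  4        60.00        42.5836       170.3344
  5        60.00        39.0854       195.4272
  6     1,060.00       633.7857     3,802.7144
  Σ                    867.4679     4,463.8259
Price P = Σ PV = 867.4679.
Macaulay duration = Σ(t·PV) / P = 4,463.8259 / 867.4679 = 5.14581 years.

5.146 years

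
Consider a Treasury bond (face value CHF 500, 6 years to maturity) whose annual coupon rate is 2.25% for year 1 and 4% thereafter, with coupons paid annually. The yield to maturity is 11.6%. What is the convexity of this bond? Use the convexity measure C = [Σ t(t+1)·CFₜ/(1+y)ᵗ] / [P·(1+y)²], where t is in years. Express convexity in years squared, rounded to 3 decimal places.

29.312

With y = 0.116:
  t   CF        PV=CF/(1+0.116)^t    t·PV        t(t+1)·PV
  1        11.25        10.0806        10.0806          20.1613
  2        20.00        16.0584        32.1168          96.3503
  3        20.00        14.3892        43.1677         172.6707
  4        20.00        12.8936        51.5743         257.8714
  5        20.00        11.5534        57.7669         346.6014
  6       520.00       269.1647     1,614.9885      11,304.9193
  Σ                    334.1399     1,809.6947      12,198.5743
P = 334.1399.
Convexity = Σ t(t+1)·PV / [P·(1+y)²] = 12,198.5743 / (334.1399 × 1.245456) = 29.31246.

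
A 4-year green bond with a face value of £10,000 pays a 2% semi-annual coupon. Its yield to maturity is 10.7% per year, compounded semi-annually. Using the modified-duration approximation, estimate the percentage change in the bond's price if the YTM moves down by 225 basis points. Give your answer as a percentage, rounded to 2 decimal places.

Periodic yield y = 0.0535. Modified duration first:
  t   CF        PV=CF/(1+0.0535)^t    t·PV
  1       100.00        94.9217        94.9217
  2       100.00        90.1013       180.2025
  3       100.00        85.5256       256.5769
  4       100.00        81.1824       324.7296
  5       100.00        77.0597       385.2985
  6       100.00        73.1464       438.8782
  7       100.00        69.4318       486.0224
  8    10,100.00     6,656.4865    53,251.8918
  Σ                  7,227.8553    55,418.5216
P = 7,227.8553; D_Mac = 7.66735 half-year periods = 3.83368 yrs; D_mod = 3.83368/(1+0.0535) = 3.63899 yrs.
ΔP/P ≈ -D_mod · Δy = -3.63899 × (-0.0225) = +0.081877 = +8.1877%.

+8.19%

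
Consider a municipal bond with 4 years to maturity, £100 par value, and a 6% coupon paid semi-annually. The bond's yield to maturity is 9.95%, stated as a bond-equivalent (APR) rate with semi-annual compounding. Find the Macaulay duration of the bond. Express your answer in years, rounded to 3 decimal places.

Periodic yield y = 0.04975. Discount each cash flow and weight by its period:
  t   CF        PV=CF/(1+0.04975)^t    t·PV
  1         3.00         2.8578         2.8578
  2         3.00         2.7224         5.4448
  3         3.00         2.5934         7.7801
  4         3.00         2.4705         9.8818
  5         3.00         2.3534        11.7669
  6         3.00         2.2418        13.4511
  7         3.00         2.1356        14.9492
  8       103.00        69.8474       558.7791
  Σ                     87.2222       624.9108
Price P = Σ PV = 87.2222.
Macaulay duration = Σ(t·PV) / P = 624.9108 / 87.2222 = 7.16458 half-year periods.
In years: 7.16458 / 2 = 3.58229 years.

3.582 years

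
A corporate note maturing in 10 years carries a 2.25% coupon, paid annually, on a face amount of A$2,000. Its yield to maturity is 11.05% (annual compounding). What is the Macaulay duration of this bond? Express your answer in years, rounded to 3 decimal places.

Periodic yield y = 0.1105. Discount each cash flow and weight by its year:
  t   CF        PV=CF/(1+0.1105)^t    t·PV
  1        45.00        40.5223        40.5223
  2        45.00        36.4901        72.9803
  3        45.00        32.8592        98.5776
  4        45.00        29.5895       118.3582
  5        45.00        26.6452       133.2262
  6        45.00        23.9939       143.9635
  7        45.00        21.6064       151.2449
  8        45.00        19.4565       155.6517
  9        45.00        17.5205       157.6841
  10    2,045.00       716.9811     7,169.8106
  Σ                    965.6647     8,242.0193
Price P = Σ PV = 965.6647.
Macaulay duration = Σ(t·PV) / P = 8,242.0193 / 965.6647 = 8.53507 years.

8.535 years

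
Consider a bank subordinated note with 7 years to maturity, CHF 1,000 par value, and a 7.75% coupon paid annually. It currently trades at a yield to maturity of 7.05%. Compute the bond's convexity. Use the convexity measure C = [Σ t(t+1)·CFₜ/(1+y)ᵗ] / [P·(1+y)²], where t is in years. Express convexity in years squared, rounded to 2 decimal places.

36.80

With y = 0.0705:
  t   CF        PV=CF/(1+0.0705)^t    t·PV        t(t+1)·PV
  1        77.50        72.3961        72.3961         144.7922
  2        77.50        67.6283       135.2566         405.7697
  3        77.50        63.1745       189.5234         758.0938
  4        77.50        59.0140       236.0560       1,180.2799
  5        77.50        55.1275       275.6375       1,653.8252
  6        77.50        51.4970       308.9818       2,162.8727
  7     1,077.50       668.8220     4,681.7543      37,454.0343
  Σ                  1,037.6594     5,899.6057      43,759.6678
P = 1,037.6594.
Convexity = Σ t(t+1)·PV / [P·(1+y)²] = 43,759.6678 / (1,037.6594 × 1.145970) = 36.79983.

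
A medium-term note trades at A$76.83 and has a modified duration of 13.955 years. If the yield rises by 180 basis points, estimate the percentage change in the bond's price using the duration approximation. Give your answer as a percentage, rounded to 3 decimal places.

Duration approximation: ΔP/P ≈ -D_mod · Δy = -13.955 × (+0.018) = -0.251190.
As a percentage: -25.1190%.

-25.119%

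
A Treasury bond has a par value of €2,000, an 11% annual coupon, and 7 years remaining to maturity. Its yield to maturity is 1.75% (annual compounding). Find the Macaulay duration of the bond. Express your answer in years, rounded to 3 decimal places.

Periodic yield y = 0.0175. Discount each cash flow and weight by its year:
  t   CF        PV=CF/(1+0.0175)^t    t·PV
  1       220.00       216.2162       216.2162
  2       220.00       212.4975       424.9950
  3       220.00       208.8428       626.5283
  4       220.00       205.2509       821.0035
  5       220.00       201.7208     1,008.6038
  6       220.00       198.2514     1,189.5082
  7     2,220.00     1,966.1292    13,762.9043
  Σ                  3,208.9087    18,049.7592
Price P = Σ PV = 3,208.9087.
Macaulay duration = Σ(t·PV) / P = 18,049.7592 / 3,208.9087 = 5.62489 years.

5.625 years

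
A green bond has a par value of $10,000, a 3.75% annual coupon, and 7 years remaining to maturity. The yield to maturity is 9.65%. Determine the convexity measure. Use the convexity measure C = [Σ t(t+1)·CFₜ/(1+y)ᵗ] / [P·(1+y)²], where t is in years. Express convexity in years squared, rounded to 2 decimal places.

With y = 0.0965:
  t   CF        PV=CF/(1+0.0965)^t    t·PV        t(t+1)·PV
  1       375.00       341.9973       341.9973         683.9945
  2       375.00       311.8990       623.7980       1,871.3941
  3       375.00       284.4496       853.3489       3,413.3955
  4       375.00       259.4160     1,037.6639       5,188.3196
  5       375.00       236.5855     1,182.9274       7,097.5644
  6       375.00       215.7642     1,294.5854       9,062.0977
  7    10,375.00     5,444.1195    38,108.8368     304,870.6946
  Σ                  7,094.2311    43,443.1577     332,187.4604
P = 7,094.2311.
Convexity = Σ t(t+1)·PV / [P·(1+y)²] = 332,187.4604 / (7,094.2311 × 1.202312) = 38.94580.

38.95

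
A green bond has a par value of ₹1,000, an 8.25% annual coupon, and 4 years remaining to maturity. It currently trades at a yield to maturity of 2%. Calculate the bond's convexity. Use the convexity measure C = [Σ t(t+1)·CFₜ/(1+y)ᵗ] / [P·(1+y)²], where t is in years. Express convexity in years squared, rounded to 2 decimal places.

16.75

With y = 0.02:
  t   CF        PV=CF/(1+0.02)^t    t·PV        t(t+1)·PV
  1        82.50        80.8824        80.8824         161.7647
  2        82.50        79.2964       158.5928         475.7785
  3        82.50        77.7416       233.2248         932.8991
  4     1,082.50     1,000.0627     4,000.2507      20,001.2535
  Σ                  1,237.9830     4,472.9507      21,571.6958
P = 1,237.9830.
Convexity = Σ t(t+1)·PV / [P·(1+y)²] = 21,571.6958 / (1,237.9830 × 1.040400) = 16.74824.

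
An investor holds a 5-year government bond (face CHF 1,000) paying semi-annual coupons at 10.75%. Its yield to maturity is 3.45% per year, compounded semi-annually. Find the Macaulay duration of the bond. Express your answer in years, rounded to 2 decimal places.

Periodic yield y = 0.01725. Discount each cash flow and weight by its period:
  t   CF        PV=CF/(1+0.01725)^t    t·PV
  1        53.75        52.8385        52.8385
  2        53.75        51.9425       103.8851
  3        53.75        51.0617       153.1851
  4        53.75        50.1958       200.7833
  5        53.75        49.3446       246.7232
  6        53.75        48.5079       291.0473
  7        53.75        47.6853       333.7971
  8        53.75        46.8767       375.0135
  9        53.75        46.0818       414.7360
  10    1,053.75       888.0974     8,880.9741
  Σ                  1,332.6323    11,052.9832
Price P = Σ PV = 1,332.6323.
Macaulay duration = Σ(t·PV) / P = 11,052.9832 / 1,332.6323 = 8.29410 half-year periods.
In years: 8.29410 / 2 = 4.14705 years.

4.15 years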